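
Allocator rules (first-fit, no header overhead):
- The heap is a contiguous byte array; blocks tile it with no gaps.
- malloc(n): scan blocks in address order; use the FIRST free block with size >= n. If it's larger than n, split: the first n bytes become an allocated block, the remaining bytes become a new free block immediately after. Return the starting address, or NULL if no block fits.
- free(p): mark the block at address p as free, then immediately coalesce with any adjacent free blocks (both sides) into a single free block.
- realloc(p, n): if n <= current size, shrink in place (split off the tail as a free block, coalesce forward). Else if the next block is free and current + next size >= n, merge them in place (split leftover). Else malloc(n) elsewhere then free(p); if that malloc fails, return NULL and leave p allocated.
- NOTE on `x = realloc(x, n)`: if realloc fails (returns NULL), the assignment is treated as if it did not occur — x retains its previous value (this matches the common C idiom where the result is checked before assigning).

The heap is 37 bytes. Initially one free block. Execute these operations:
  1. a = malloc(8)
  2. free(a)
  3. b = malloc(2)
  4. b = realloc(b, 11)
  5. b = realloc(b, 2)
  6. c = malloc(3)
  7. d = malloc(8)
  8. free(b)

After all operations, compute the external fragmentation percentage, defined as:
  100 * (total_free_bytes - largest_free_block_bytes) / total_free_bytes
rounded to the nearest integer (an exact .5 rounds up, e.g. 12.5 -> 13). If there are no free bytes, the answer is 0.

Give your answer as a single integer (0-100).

Answer: 8

Derivation:
Op 1: a = malloc(8) -> a = 0; heap: [0-7 ALLOC][8-36 FREE]
Op 2: free(a) -> (freed a); heap: [0-36 FREE]
Op 3: b = malloc(2) -> b = 0; heap: [0-1 ALLOC][2-36 FREE]
Op 4: b = realloc(b, 11) -> b = 0; heap: [0-10 ALLOC][11-36 FREE]
Op 5: b = realloc(b, 2) -> b = 0; heap: [0-1 ALLOC][2-36 FREE]
Op 6: c = malloc(3) -> c = 2; heap: [0-1 ALLOC][2-4 ALLOC][5-36 FREE]
Op 7: d = malloc(8) -> d = 5; heap: [0-1 ALLOC][2-4 ALLOC][5-12 ALLOC][13-36 FREE]
Op 8: free(b) -> (freed b); heap: [0-1 FREE][2-4 ALLOC][5-12 ALLOC][13-36 FREE]
Free blocks: [2 24] total_free=26 largest=24 -> 100*(26-24)/26 = 200/26 ≈ 7.692 -> rounds to 8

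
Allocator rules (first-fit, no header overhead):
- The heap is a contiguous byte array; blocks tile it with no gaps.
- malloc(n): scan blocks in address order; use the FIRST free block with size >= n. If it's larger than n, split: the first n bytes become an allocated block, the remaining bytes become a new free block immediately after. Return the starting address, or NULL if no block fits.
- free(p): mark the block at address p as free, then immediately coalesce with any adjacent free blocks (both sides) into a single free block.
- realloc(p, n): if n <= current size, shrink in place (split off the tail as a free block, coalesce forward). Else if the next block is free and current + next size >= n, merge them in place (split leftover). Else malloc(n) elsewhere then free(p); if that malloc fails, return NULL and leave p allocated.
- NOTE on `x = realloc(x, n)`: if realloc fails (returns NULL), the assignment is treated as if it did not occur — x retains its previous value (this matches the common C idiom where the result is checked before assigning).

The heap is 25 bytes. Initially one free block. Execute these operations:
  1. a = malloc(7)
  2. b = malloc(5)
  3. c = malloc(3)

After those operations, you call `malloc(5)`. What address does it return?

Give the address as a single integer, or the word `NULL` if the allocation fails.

Op 1: a = malloc(7) -> a = 0; heap: [0-6 ALLOC][7-24 FREE]
Op 2: b = malloc(5) -> b = 7; heap: [0-6 ALLOC][7-11 ALLOC][12-24 FREE]
Op 3: c = malloc(3) -> c = 12; heap: [0-6 ALLOC][7-11 ALLOC][12-14 ALLOC][15-24 FREE]
malloc(5): first-fit scan over [0-6 ALLOC][7-11 ALLOC][12-14 ALLOC][15-24 FREE] -> 15

Answer: 15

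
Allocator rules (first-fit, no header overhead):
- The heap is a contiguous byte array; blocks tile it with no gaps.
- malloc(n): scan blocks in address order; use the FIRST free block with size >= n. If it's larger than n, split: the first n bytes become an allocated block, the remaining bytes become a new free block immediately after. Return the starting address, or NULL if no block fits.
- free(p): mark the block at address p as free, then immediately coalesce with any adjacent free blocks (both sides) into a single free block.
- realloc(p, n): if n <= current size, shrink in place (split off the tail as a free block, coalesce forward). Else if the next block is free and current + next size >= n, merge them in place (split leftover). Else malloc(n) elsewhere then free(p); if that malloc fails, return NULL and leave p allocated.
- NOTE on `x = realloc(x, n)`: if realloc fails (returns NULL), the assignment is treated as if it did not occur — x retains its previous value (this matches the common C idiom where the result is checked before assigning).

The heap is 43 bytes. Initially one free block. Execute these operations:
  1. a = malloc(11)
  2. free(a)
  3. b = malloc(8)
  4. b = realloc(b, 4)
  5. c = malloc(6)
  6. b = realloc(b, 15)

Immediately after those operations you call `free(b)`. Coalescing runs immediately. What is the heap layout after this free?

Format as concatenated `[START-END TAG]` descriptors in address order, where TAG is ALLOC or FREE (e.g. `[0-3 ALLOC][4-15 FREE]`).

Answer: [0-3 FREE][4-9 ALLOC][10-42 FREE]

Derivation:
Op 1: a = malloc(11) -> a = 0; heap: [0-10 ALLOC][11-42 FREE]
Op 2: free(a) -> (freed a); heap: [0-42 FREE]
Op 3: b = malloc(8) -> b = 0; heap: [0-7 ALLOC][8-42 FREE]
Op 4: b = realloc(b, 4) -> b = 0; heap: [0-3 ALLOC][4-42 FREE]
Op 5: c = malloc(6) -> c = 4; heap: [0-3 ALLOC][4-9 ALLOC][10-42 FREE]
Op 6: b = realloc(b, 15) -> b = 10; heap: [0-3 FREE][4-9 ALLOC][10-24 ALLOC][25-42 FREE]
free(b): b = 10 -> block [10-24 ALLOC]; mark free, coalesce with adjacent free neighbors -> [0-3 FREE][4-9 ALLOC][10-42 FREE]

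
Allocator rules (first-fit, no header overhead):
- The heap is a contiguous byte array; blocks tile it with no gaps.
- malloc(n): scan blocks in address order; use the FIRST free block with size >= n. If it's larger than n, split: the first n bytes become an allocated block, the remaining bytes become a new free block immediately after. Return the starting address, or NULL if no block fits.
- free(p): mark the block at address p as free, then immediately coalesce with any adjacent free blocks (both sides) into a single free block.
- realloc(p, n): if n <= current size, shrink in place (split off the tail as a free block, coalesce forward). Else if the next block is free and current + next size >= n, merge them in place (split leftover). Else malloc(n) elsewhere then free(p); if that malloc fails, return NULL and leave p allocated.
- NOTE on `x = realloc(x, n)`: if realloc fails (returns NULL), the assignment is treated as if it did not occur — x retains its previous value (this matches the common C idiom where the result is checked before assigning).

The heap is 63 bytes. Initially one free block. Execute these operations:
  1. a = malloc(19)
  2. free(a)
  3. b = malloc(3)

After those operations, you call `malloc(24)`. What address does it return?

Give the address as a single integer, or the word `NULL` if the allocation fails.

Op 1: a = malloc(19) -> a = 0; heap: [0-18 ALLOC][19-62 FREE]
Op 2: free(a) -> (freed a); heap: [0-62 FREE]
Op 3: b = malloc(3) -> b = 0; heap: [0-2 ALLOC][3-62 FREE]
malloc(24): first-fit scan over [0-2 ALLOC][3-62 FREE] -> 3

Answer: 3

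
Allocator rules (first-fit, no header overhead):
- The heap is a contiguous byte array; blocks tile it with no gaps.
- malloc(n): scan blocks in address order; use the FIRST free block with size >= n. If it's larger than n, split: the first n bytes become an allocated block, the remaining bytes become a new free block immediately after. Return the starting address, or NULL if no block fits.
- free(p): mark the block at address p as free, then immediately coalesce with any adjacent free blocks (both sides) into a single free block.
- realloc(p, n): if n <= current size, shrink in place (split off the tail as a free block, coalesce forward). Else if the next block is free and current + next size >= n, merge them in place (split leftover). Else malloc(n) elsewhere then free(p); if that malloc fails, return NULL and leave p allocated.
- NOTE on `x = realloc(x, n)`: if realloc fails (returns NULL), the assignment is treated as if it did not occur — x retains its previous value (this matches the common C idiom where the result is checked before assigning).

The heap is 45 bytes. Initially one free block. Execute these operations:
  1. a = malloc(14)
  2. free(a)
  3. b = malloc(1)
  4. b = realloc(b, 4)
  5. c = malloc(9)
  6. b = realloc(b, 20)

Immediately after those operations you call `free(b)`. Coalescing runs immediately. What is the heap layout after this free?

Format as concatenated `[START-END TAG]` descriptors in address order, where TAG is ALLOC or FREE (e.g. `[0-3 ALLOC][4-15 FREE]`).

Op 1: a = malloc(14) -> a = 0; heap: [0-13 ALLOC][14-44 FREE]
Op 2: free(a) -> (freed a); heap: [0-44 FREE]
Op 3: b = malloc(1) -> b = 0; heap: [0-0 ALLOC][1-44 FREE]
Op 4: b = realloc(b, 4) -> b = 0; heap: [0-3 ALLOC][4-44 FREE]
Op 5: c = malloc(9) -> c = 4; heap: [0-3 ALLOC][4-12 ALLOC][13-44 FREE]
Op 6: b = realloc(b, 20) -> b = 13; heap: [0-3 FREE][4-12 ALLOC][13-32 ALLOC][33-44 FREE]
free(b): b = 13 -> block [13-32 ALLOC]; mark free, coalesce with adjacent free neighbors -> [0-3 FREE][4-12 ALLOC][13-44 FREE]

Answer: [0-3 FREE][4-12 ALLOC][13-44 FREE]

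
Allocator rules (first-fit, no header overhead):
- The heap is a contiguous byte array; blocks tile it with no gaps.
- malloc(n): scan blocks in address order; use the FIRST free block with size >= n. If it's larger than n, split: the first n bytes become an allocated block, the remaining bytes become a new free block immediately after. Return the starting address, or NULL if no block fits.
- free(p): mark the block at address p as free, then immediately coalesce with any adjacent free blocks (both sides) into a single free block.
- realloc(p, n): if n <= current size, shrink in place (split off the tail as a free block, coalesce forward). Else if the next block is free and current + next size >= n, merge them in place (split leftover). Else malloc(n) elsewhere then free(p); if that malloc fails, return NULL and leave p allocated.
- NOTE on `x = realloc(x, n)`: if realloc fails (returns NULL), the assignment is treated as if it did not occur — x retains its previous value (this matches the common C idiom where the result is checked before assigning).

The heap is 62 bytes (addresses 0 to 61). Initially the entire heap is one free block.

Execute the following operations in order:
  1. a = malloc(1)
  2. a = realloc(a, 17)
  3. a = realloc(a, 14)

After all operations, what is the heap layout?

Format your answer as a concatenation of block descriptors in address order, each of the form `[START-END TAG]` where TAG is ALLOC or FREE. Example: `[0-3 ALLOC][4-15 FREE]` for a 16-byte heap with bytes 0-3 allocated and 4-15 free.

Op 1: a = malloc(1) -> a = 0; heap: [0-0 ALLOC][1-61 FREE]
Op 2: a = realloc(a, 17) -> a = 0; heap: [0-16 ALLOC][17-61 FREE]
Op 3: a = realloc(a, 14) -> a = 0; heap: [0-13 ALLOC][14-61 FREE]

Answer: [0-13 ALLOC][14-61 FREE]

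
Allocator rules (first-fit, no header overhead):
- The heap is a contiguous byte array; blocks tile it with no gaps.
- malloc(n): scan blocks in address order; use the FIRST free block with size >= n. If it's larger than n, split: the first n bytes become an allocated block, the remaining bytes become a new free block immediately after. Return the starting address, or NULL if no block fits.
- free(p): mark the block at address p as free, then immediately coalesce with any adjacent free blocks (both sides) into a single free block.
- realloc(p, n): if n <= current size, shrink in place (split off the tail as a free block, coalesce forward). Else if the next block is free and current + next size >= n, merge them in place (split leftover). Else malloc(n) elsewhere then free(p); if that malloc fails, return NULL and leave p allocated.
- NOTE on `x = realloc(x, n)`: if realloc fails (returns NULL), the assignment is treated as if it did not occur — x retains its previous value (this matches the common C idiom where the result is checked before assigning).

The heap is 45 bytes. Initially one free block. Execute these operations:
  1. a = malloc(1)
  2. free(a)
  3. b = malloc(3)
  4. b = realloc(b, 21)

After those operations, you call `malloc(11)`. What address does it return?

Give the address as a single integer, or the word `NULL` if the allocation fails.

Answer: 21

Derivation:
Op 1: a = malloc(1) -> a = 0; heap: [0-0 ALLOC][1-44 FREE]
Op 2: free(a) -> (freed a); heap: [0-44 FREE]
Op 3: b = malloc(3) -> b = 0; heap: [0-2 ALLOC][3-44 FREE]
Op 4: b = realloc(b, 21) -> b = 0; heap: [0-20 ALLOC][21-44 FREE]
malloc(11): first-fit scan over [0-20 ALLOC][21-44 FREE] -> 21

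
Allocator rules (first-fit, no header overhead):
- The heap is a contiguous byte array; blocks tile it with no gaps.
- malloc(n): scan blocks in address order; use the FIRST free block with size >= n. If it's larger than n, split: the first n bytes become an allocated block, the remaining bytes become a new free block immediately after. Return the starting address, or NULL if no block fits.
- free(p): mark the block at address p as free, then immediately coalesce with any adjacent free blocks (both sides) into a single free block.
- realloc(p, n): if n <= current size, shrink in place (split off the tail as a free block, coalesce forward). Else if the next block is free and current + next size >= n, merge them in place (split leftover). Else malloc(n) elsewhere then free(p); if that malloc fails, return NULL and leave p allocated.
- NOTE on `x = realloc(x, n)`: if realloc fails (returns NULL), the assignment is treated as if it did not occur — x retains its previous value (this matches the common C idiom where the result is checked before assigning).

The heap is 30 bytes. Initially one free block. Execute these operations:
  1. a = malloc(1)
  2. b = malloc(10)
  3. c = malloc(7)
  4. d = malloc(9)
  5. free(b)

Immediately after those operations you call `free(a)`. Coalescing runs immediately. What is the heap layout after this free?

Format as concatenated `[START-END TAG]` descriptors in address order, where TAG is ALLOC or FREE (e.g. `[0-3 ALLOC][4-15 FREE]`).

Answer: [0-10 FREE][11-17 ALLOC][18-26 ALLOC][27-29 FREE]

Derivation:
Op 1: a = malloc(1) -> a = 0; heap: [0-0 ALLOC][1-29 FREE]
Op 2: b = malloc(10) -> b = 1; heap: [0-0 ALLOC][1-10 ALLOC][11-29 FREE]
Op 3: c = malloc(7) -> c = 11; heap: [0-0 ALLOC][1-10 ALLOC][11-17 ALLOC][18-29 FREE]
Op 4: d = malloc(9) -> d = 18; heap: [0-0 ALLOC][1-10 ALLOC][11-17 ALLOC][18-26 ALLOC][27-29 FREE]
Op 5: free(b) -> (freed b); heap: [0-0 ALLOC][1-10 FREE][11-17 ALLOC][18-26 ALLOC][27-29 FREE]
free(a): a = 0 -> block [0-0 ALLOC]; mark free, coalesce with adjacent free neighbors -> [0-10 FREE][11-17 ALLOC][18-26 ALLOC][27-29 FREE]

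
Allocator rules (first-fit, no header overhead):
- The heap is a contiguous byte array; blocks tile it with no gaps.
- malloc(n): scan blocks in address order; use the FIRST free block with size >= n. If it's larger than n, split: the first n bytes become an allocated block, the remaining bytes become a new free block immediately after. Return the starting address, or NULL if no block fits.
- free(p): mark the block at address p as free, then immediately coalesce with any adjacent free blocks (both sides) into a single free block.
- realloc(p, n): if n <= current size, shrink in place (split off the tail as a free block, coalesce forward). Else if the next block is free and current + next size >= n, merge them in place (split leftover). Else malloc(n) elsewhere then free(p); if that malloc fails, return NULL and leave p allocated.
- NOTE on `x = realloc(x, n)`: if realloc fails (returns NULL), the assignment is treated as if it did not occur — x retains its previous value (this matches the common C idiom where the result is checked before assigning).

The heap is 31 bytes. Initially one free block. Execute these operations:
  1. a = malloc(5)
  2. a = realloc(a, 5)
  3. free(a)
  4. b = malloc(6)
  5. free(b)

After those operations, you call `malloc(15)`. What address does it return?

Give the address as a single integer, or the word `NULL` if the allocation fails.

Op 1: a = malloc(5) -> a = 0; heap: [0-4 ALLOC][5-30 FREE]
Op 2: a = realloc(a, 5) -> a = 0; heap: [0-4 ALLOC][5-30 FREE]
Op 3: free(a) -> (freed a); heap: [0-30 FREE]
Op 4: b = malloc(6) -> b = 0; heap: [0-5 ALLOC][6-30 FREE]
Op 5: free(b) -> (freed b); heap: [0-30 FREE]
malloc(15): first-fit scan over [0-30 FREE] -> 0

Answer: 0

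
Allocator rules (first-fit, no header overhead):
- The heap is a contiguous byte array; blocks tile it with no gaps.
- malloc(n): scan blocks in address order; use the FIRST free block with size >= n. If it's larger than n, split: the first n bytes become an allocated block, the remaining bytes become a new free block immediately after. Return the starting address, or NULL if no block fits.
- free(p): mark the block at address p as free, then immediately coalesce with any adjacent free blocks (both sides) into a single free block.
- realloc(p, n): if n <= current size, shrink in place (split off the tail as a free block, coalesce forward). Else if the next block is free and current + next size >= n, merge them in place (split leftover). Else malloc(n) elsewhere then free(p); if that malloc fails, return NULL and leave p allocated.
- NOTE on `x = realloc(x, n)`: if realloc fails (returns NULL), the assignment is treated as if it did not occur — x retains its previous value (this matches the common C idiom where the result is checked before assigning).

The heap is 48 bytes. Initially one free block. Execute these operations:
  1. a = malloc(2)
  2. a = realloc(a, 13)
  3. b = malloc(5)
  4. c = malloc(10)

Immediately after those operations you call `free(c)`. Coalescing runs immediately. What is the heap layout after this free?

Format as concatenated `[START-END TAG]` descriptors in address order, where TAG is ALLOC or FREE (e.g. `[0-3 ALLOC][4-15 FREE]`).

Op 1: a = malloc(2) -> a = 0; heap: [0-1 ALLOC][2-47 FREE]
Op 2: a = realloc(a, 13) -> a = 0; heap: [0-12 ALLOC][13-47 FREE]
Op 3: b = malloc(5) -> b = 13; heap: [0-12 ALLOC][13-17 ALLOC][18-47 FREE]
Op 4: c = malloc(10) -> c = 18; heap: [0-12 ALLOC][13-17 ALLOC][18-27 ALLOC][28-47 FREE]
free(c): c = 18 -> block [18-27 ALLOC]; mark free, coalesce with adjacent free neighbors -> [0-12 ALLOC][13-17 ALLOC][18-47 FREE]

Answer: [0-12 ALLOC][13-17 ALLOC][18-47 FREE]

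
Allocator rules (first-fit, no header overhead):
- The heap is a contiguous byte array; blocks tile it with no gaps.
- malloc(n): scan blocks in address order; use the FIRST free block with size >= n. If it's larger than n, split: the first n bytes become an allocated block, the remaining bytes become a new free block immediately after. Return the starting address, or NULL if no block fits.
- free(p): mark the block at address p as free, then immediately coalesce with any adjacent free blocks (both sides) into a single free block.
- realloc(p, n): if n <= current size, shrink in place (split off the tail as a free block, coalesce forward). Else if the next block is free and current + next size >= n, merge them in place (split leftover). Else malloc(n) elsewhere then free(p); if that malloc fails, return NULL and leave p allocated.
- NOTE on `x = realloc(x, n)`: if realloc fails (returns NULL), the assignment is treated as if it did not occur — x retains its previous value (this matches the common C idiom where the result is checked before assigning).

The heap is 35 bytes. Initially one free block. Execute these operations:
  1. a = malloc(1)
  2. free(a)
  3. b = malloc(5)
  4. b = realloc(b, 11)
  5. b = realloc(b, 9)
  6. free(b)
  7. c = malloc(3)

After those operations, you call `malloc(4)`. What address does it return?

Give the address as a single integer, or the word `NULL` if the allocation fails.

Answer: 3

Derivation:
Op 1: a = malloc(1) -> a = 0; heap: [0-0 ALLOC][1-34 FREE]
Op 2: free(a) -> (freed a); heap: [0-34 FREE]
Op 3: b = malloc(5) -> b = 0; heap: [0-4 ALLOC][5-34 FREE]
Op 4: b = realloc(b, 11) -> b = 0; heap: [0-10 ALLOC][11-34 FREE]
Op 5: b = realloc(b, 9) -> b = 0; heap: [0-8 ALLOC][9-34 FREE]
Op 6: free(b) -> (freed b); heap: [0-34 FREE]
Op 7: c = malloc(3) -> c = 0; heap: [0-2 ALLOC][3-34 FREE]
malloc(4): first-fit scan over [0-2 ALLOC][3-34 FREE] -> 3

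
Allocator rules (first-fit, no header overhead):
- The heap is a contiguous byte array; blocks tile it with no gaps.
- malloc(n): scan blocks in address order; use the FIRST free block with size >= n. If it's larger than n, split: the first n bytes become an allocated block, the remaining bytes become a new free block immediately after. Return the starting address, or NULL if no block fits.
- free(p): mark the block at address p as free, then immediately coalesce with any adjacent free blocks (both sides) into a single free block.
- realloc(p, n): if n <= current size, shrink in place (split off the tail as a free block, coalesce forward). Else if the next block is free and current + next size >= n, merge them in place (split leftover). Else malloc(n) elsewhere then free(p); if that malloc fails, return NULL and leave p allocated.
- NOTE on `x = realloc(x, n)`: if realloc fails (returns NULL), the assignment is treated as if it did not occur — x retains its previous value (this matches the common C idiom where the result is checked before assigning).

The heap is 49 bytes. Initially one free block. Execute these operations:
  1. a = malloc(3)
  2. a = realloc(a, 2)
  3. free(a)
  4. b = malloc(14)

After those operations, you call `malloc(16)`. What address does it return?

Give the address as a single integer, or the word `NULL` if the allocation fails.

Answer: 14

Derivation:
Op 1: a = malloc(3) -> a = 0; heap: [0-2 ALLOC][3-48 FREE]
Op 2: a = realloc(a, 2) -> a = 0; heap: [0-1 ALLOC][2-48 FREE]
Op 3: free(a) -> (freed a); heap: [0-48 FREE]
Op 4: b = malloc(14) -> b = 0; heap: [0-13 ALLOC][14-48 FREE]
malloc(16): first-fit scan over [0-13 ALLOC][14-48 FREE] -> 14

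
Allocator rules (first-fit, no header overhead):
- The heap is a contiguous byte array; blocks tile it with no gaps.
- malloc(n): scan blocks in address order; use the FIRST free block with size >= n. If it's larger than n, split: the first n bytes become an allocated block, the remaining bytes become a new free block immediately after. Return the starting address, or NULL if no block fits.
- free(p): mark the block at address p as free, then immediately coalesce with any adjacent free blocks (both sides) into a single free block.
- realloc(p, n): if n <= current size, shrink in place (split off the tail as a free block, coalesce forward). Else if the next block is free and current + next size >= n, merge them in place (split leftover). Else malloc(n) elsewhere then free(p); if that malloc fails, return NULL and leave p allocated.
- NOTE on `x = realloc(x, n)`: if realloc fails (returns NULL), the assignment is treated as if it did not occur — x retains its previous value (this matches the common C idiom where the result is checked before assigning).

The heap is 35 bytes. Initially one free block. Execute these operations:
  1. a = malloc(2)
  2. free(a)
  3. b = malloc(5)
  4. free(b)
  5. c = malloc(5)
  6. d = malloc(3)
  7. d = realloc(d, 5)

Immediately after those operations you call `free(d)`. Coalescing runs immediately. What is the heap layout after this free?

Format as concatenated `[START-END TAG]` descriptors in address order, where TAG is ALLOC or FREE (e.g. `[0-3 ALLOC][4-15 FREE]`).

Answer: [0-4 ALLOC][5-34 FREE]

Derivation:
Op 1: a = malloc(2) -> a = 0; heap: [0-1 ALLOC][2-34 FREE]
Op 2: free(a) -> (freed a); heap: [0-34 FREE]
Op 3: b = malloc(5) -> b = 0; heap: [0-4 ALLOC][5-34 FREE]
Op 4: free(b) -> (freed b); heap: [0-34 FREE]
Op 5: c = malloc(5) -> c = 0; heap: [0-4 ALLOC][5-34 FREE]
Op 6: d = malloc(3) -> d = 5; heap: [0-4 ALLOC][5-7 ALLOC][8-34 FREE]
Op 7: d = realloc(d, 5) -> d = 5; heap: [0-4 ALLOC][5-9 ALLOC][10-34 FREE]
free(d): d = 5 -> block [5-9 ALLOC]; mark free, coalesce with adjacent free neighbors -> [0-4 ALLOC][5-34 FREE]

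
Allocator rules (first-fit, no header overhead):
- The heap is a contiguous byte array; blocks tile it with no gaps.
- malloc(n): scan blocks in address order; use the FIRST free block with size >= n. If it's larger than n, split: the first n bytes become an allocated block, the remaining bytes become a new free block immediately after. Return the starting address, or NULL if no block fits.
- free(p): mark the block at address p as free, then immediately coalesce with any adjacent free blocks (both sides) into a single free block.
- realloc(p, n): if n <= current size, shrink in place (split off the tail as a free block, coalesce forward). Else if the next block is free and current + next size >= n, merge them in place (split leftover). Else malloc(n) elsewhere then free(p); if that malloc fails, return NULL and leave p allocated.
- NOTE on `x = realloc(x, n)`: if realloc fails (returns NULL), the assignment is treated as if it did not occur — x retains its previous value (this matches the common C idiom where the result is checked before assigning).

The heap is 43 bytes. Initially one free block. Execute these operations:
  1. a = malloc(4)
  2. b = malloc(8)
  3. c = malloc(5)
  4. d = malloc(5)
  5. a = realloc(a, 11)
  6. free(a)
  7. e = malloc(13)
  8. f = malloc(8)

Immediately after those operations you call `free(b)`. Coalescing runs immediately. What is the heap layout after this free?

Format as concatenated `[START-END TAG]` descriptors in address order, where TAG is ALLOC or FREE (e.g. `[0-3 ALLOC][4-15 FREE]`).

Answer: [0-11 FREE][12-16 ALLOC][17-21 ALLOC][22-34 ALLOC][35-42 ALLOC]

Derivation:
Op 1: a = malloc(4) -> a = 0; heap: [0-3 ALLOC][4-42 FREE]
Op 2: b = malloc(8) -> b = 4; heap: [0-3 ALLOC][4-11 ALLOC][12-42 FREE]
Op 3: c = malloc(5) -> c = 12; heap: [0-3 ALLOC][4-11 ALLOC][12-16 ALLOC][17-42 FREE]
Op 4: d = malloc(5) -> d = 17; heap: [0-3 ALLOC][4-11 ALLOC][12-16 ALLOC][17-21 ALLOC][22-42 FREE]
Op 5: a = realloc(a, 11) -> a = 22; heap: [0-3 FREE][4-11 ALLOC][12-16 ALLOC][17-21 ALLOC][22-32 ALLOC][33-42 FREE]
Op 6: free(a) -> (freed a); heap: [0-3 FREE][4-11 ALLOC][12-16 ALLOC][17-21 ALLOC][22-42 FREE]
Op 7: e = malloc(13) -> e = 22; heap: [0-3 FREE][4-11 ALLOC][12-16 ALLOC][17-21 ALLOC][22-34 ALLOC][35-42 FREE]
Op 8: f = malloc(8) -> f = 35; heap: [0-3 FREE][4-11 ALLOC][12-16 ALLOC][17-21 ALLOC][22-34 ALLOC][35-42 ALLOC]
free(b): b = 4 -> block [4-11 ALLOC]; mark free, coalesce with adjacent free neighbors -> [0-11 FREE][12-16 ALLOC][17-21 ALLOC][22-34 ALLOC][35-42 ALLOC]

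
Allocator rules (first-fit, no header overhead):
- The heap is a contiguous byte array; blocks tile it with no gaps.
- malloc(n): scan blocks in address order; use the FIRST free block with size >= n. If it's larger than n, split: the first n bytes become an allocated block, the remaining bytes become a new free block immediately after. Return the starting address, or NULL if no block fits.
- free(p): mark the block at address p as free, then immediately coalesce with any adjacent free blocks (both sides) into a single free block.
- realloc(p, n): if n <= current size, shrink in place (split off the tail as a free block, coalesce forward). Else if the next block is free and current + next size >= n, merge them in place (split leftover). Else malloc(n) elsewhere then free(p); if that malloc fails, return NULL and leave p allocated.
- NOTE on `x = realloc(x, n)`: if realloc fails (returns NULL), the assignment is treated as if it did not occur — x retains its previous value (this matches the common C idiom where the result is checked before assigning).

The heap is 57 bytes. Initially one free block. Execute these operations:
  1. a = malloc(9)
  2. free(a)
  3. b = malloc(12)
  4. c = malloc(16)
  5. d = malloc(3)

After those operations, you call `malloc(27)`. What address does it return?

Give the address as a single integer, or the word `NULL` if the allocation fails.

Answer: NULL

Derivation:
Op 1: a = malloc(9) -> a = 0; heap: [0-8 ALLOC][9-56 FREE]
Op 2: free(a) -> (freed a); heap: [0-56 FREE]
Op 3: b = malloc(12) -> b = 0; heap: [0-11 ALLOC][12-56 FREE]
Op 4: c = malloc(16) -> c = 12; heap: [0-11 ALLOC][12-27 ALLOC][28-56 FREE]
Op 5: d = malloc(3) -> d = 28; heap: [0-11 ALLOC][12-27 ALLOC][28-30 ALLOC][31-56 FREE]
malloc(27): first-fit scan over [0-11 ALLOC][12-27 ALLOC][28-30 ALLOC][31-56 FREE] -> NULL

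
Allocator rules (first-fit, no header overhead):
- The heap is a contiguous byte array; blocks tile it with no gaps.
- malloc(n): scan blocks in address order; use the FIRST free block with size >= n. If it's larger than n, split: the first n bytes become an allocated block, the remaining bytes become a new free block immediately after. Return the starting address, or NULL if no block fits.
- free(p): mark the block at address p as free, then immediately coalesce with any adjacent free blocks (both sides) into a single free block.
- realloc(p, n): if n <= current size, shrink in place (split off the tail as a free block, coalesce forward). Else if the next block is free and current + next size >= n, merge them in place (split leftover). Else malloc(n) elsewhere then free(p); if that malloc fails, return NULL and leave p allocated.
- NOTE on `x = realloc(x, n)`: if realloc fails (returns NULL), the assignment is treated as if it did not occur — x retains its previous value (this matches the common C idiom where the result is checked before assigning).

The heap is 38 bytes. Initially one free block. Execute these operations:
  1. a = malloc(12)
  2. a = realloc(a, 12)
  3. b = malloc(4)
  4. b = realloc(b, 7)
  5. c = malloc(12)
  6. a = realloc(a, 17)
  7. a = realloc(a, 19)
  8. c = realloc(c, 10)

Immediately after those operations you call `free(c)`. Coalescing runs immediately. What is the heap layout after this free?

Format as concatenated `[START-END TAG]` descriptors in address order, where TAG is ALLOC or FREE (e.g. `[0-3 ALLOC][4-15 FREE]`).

Op 1: a = malloc(12) -> a = 0; heap: [0-11 ALLOC][12-37 FREE]
Op 2: a = realloc(a, 12) -> a = 0; heap: [0-11 ALLOC][12-37 FREE]
Op 3: b = malloc(4) -> b = 12; heap: [0-11 ALLOC][12-15 ALLOC][16-37 FREE]
Op 4: b = realloc(b, 7) -> b = 12; heap: [0-11 ALLOC][12-18 ALLOC][19-37 FREE]
Op 5: c = malloc(12) -> c = 19; heap: [0-11 ALLOC][12-18 ALLOC][19-30 ALLOC][31-37 FREE]
Op 6: a = realloc(a, 17) -> NULL (a unchanged); heap: [0-11 ALLOC][12-18 ALLOC][19-30 ALLOC][31-37 FREE]
Op 7: a = realloc(a, 19) -> NULL (a unchanged); heap: [0-11 ALLOC][12-18 ALLOC][19-30 ALLOC][31-37 FREE]
Op 8: c = realloc(c, 10) -> c = 19; heap: [0-11 ALLOC][12-18 ALLOC][19-28 ALLOC][29-37 FREE]
free(c): c = 19 -> block [19-28 ALLOC]; mark free, coalesce with adjacent free neighbors -> [0-11 ALLOC][12-18 ALLOC][19-37 FREE]

Answer: [0-11 ALLOC][12-18 ALLOC][19-37 FREE]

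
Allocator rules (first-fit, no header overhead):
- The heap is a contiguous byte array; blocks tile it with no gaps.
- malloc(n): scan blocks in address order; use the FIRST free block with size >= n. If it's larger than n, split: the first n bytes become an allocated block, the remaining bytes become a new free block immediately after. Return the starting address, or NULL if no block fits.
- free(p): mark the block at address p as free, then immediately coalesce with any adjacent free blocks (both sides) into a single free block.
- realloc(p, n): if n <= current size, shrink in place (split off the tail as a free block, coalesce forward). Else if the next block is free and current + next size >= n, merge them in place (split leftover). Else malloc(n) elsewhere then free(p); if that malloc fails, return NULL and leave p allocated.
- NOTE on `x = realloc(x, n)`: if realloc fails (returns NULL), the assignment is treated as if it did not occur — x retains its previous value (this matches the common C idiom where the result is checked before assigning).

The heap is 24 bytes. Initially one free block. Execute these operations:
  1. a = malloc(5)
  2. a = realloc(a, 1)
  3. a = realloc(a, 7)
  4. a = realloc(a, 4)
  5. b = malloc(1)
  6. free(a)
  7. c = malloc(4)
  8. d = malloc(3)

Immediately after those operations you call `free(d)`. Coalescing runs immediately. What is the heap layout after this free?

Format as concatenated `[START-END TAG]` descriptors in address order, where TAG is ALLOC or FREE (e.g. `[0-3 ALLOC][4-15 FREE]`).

Op 1: a = malloc(5) -> a = 0; heap: [0-4 ALLOC][5-23 FREE]
Op 2: a = realloc(a, 1) -> a = 0; heap: [0-0 ALLOC][1-23 FREE]
Op 3: a = realloc(a, 7) -> a = 0; heap: [0-6 ALLOC][7-23 FREE]
Op 4: a = realloc(a, 4) -> a = 0; heap: [0-3 ALLOC][4-23 FREE]
Op 5: b = malloc(1) -> b = 4; heap: [0-3 ALLOC][4-4 ALLOC][5-23 FREE]
Op 6: free(a) -> (freed a); heap: [0-3 FREE][4-4 ALLOC][5-23 FREE]
Op 7: c = malloc(4) -> c = 0; heap: [0-3 ALLOC][4-4 ALLOC][5-23 FREE]
Op 8: d = malloc(3) -> d = 5; heap: [0-3 ALLOC][4-4 ALLOC][5-7 ALLOC][8-23 FREE]
free(d): d = 5 -> block [5-7 ALLOC]; mark free, coalesce with adjacent free neighbors -> [0-3 ALLOC][4-4 ALLOC][5-23 FREE]

Answer: [0-3 ALLOC][4-4 ALLOC][5-23 FREE]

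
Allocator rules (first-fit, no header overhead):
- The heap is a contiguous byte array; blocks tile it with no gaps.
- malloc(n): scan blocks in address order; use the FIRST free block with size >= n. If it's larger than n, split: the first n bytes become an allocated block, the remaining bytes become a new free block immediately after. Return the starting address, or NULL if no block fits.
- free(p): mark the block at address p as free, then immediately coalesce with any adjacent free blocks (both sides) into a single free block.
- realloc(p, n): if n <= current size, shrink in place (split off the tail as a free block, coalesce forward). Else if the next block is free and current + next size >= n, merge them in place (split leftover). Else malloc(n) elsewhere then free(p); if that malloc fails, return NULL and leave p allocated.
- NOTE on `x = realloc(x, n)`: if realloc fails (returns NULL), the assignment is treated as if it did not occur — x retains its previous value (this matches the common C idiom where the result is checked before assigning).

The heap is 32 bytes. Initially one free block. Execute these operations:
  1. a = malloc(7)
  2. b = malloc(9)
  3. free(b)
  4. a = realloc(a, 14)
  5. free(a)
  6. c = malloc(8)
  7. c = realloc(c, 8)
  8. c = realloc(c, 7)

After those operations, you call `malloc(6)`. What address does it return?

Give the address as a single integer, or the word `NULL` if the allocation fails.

Answer: 7

Derivation:
Op 1: a = malloc(7) -> a = 0; heap: [0-6 ALLOC][7-31 FREE]
Op 2: b = malloc(9) -> b = 7; heap: [0-6 ALLOC][7-15 ALLOC][16-31 FREE]
Op 3: free(b) -> (freed b); heap: [0-6 ALLOC][7-31 FREE]
Op 4: a = realloc(a, 14) -> a = 0; heap: [0-13 ALLOC][14-31 FREE]
Op 5: free(a) -> (freed a); heap: [0-31 FREE]
Op 6: c = malloc(8) -> c = 0; heap: [0-7 ALLOC][8-31 FREE]
Op 7: c = realloc(c, 8) -> c = 0; heap: [0-7 ALLOC][8-31 FREE]
Op 8: c = realloc(c, 7) -> c = 0; heap: [0-6 ALLOC][7-31 FREE]
malloc(6): first-fit scan over [0-6 ALLOC][7-31 FREE] -> 7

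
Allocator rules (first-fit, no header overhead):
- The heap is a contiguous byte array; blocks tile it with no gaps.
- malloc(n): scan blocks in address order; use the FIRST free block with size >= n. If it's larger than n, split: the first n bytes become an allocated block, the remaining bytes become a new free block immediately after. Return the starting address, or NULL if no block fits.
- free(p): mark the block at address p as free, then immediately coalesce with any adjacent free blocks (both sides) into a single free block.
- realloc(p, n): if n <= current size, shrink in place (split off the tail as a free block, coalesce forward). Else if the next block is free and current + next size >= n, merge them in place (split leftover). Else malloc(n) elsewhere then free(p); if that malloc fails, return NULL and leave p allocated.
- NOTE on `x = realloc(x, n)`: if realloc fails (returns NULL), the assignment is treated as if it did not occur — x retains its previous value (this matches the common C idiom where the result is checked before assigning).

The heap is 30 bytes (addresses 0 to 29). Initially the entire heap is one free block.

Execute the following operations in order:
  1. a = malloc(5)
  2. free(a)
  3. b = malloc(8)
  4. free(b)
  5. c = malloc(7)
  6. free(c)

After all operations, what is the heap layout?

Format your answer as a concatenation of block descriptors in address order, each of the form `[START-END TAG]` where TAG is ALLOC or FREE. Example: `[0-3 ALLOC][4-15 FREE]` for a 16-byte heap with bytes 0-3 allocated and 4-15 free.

Answer: [0-29 FREE]

Derivation:
Op 1: a = malloc(5) -> a = 0; heap: [0-4 ALLOC][5-29 FREE]
Op 2: free(a) -> (freed a); heap: [0-29 FREE]
Op 3: b = malloc(8) -> b = 0; heap: [0-7 ALLOC][8-29 FREE]
Op 4: free(b) -> (freed b); heap: [0-29 FREE]
Op 5: c = malloc(7) -> c = 0; heap: [0-6 ALLOC][7-29 FREE]
Op 6: free(c) -> (freed c); heap: [0-29 FREE]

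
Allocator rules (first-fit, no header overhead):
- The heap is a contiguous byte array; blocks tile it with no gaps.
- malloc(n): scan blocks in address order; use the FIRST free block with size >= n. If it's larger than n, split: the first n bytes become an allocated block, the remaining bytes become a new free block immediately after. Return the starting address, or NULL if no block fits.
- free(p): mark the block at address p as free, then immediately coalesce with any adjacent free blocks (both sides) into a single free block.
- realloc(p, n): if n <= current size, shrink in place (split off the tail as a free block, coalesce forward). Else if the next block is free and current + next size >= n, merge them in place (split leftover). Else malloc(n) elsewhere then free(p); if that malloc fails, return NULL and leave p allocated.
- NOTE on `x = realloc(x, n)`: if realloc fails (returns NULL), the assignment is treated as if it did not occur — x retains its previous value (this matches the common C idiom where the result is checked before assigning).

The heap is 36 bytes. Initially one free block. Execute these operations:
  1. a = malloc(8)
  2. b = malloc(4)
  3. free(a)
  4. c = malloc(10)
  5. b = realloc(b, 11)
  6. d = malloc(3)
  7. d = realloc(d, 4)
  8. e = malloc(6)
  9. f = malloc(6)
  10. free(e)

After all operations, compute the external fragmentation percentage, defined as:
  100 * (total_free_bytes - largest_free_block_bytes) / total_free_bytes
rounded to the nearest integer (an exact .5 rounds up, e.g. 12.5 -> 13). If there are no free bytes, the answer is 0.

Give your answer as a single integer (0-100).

Op 1: a = malloc(8) -> a = 0; heap: [0-7 ALLOC][8-35 FREE]
Op 2: b = malloc(4) -> b = 8; heap: [0-7 ALLOC][8-11 ALLOC][12-35 FREE]
Op 3: free(a) -> (freed a); heap: [0-7 FREE][8-11 ALLOC][12-35 FREE]
Op 4: c = malloc(10) -> c = 12; heap: [0-7 FREE][8-11 ALLOC][12-21 ALLOC][22-35 FREE]
Op 5: b = realloc(b, 11) -> b = 22; heap: [0-11 FREE][12-21 ALLOC][22-32 ALLOC][33-35 FREE]
Op 6: d = malloc(3) -> d = 0; heap: [0-2 ALLOC][3-11 FREE][12-21 ALLOC][22-32 ALLOC][33-35 FREE]
Op 7: d = realloc(d, 4) -> d = 0; heap: [0-3 ALLOC][4-11 FREE][12-21 ALLOC][22-32 ALLOC][33-35 FREE]
Op 8: e = malloc(6) -> e = 4; heap: [0-3 ALLOC][4-9 ALLOC][10-11 FREE][12-21 ALLOC][22-32 ALLOC][33-35 FREE]
Op 9: f = malloc(6) -> f = NULL; heap: [0-3 ALLOC][4-9 ALLOC][10-11 FREE][12-21 ALLOC][22-32 ALLOC][33-35 FREE]
Op 10: free(e) -> (freed e); heap: [0-3 ALLOC][4-11 FREE][12-21 ALLOC][22-32 ALLOC][33-35 FREE]
Free blocks: [8 3] total_free=11 largest=8 -> 100*(11-8)/11 = 300/11 ≈ 27.273 -> rounds to 27

Answer: 27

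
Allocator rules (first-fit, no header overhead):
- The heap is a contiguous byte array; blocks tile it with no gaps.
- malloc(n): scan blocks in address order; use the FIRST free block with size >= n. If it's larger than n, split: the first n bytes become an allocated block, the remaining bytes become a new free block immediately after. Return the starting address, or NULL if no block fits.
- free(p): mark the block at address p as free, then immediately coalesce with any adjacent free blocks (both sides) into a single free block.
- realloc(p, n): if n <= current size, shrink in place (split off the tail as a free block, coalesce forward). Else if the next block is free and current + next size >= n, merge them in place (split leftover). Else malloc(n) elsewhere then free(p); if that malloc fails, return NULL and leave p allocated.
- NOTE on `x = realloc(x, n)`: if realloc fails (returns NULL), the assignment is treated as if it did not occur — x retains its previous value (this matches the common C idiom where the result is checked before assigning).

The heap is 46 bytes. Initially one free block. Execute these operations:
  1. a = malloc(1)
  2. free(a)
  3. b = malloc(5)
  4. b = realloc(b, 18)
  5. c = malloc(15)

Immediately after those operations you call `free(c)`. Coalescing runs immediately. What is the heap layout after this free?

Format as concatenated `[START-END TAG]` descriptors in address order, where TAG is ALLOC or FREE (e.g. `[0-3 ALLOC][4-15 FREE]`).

Op 1: a = malloc(1) -> a = 0; heap: [0-0 ALLOC][1-45 FREE]
Op 2: free(a) -> (freed a); heap: [0-45 FREE]
Op 3: b = malloc(5) -> b = 0; heap: [0-4 ALLOC][5-45 FREE]
Op 4: b = realloc(b, 18) -> b = 0; heap: [0-17 ALLOC][18-45 FREE]
Op 5: c = malloc(15) -> c = 18; heap: [0-17 ALLOC][18-32 ALLOC][33-45 FREE]
free(c): c = 18 -> block [18-32 ALLOC]; mark free, coalesce with adjacent free neighbors -> [0-17 ALLOC][18-45 FREE]

Answer: [0-17 ALLOC][18-45 FREE]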